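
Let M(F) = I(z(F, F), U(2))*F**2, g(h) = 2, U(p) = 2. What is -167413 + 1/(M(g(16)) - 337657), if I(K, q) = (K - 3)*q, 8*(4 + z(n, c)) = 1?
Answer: -56537379057/337712 ≈ -1.6741e+5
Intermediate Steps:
z(n, c) = -31/8 (z(n, c) = -4 + (1/8)*1 = -4 + 1/8 = -31/8)
I(K, q) = q*(-3 + K) (I(K, q) = (-3 + K)*q = q*(-3 + K))
M(F) = -55*F**2/4 (M(F) = (2*(-3 - 31/8))*F**2 = (2*(-55/8))*F**2 = -55*F**2/4)
-167413 + 1/(M(g(16)) - 337657) = -167413 + 1/(-55/4*2**2 - 337657) = -167413 + 1/(-55/4*4 - 337657) = -167413 + 1/(-55 - 337657) = -167413 + 1/(-337712) = -167413 - 1/337712 = -56537379057/337712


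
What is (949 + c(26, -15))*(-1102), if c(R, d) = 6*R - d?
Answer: -1234240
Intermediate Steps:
c(R, d) = -d + 6*R
(949 + c(26, -15))*(-1102) = (949 + (-1*(-15) + 6*26))*(-1102) = (949 + (15 + 156))*(-1102) = (949 + 171)*(-1102) = 1120*(-1102) = -1234240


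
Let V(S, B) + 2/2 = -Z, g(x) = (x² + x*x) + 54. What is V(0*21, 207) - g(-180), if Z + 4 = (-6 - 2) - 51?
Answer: -64792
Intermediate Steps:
Z = -63 (Z = -4 + ((-6 - 2) - 51) = -4 + (-8 - 51) = -4 - 59 = -63)
g(x) = 54 + 2*x² (g(x) = (x² + x²) + 54 = 2*x² + 54 = 54 + 2*x²)
V(S, B) = 62 (V(S, B) = -1 - 1*(-63) = -1 + 63 = 62)
V(0*21, 207) - g(-180) = 62 - (54 + 2*(-180)²) = 62 - (54 + 2*32400) = 62 - (54 + 64800) = 62 - 1*64854 = 62 - 64854 = -64792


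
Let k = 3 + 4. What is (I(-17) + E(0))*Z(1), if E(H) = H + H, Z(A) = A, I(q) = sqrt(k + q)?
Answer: I*sqrt(10) ≈ 3.1623*I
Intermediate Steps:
k = 7
I(q) = sqrt(7 + q)
E(H) = 2*H
(I(-17) + E(0))*Z(1) = (sqrt(7 - 17) + 2*0)*1 = (sqrt(-10) + 0)*1 = (I*sqrt(10) + 0)*1 = (I*sqrt(10))*1 = I*sqrt(10)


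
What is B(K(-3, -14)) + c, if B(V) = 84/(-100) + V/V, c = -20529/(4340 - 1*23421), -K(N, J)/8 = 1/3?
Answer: 589549/477025 ≈ 1.2359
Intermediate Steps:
K(N, J) = -8/3
c = 20529/19081 (c = -20529/(4340 - 23421) = -20529/(-19081) = -20529*(-1/19081) = 20529/19081 ≈ 1.0759)
B(V) = 4/25 (B(V) = 84*(-1/100) + 1 = -21/25 + 1 = 4/25)
B(K(-3, -14)) + c = 4/25 + 20529/19081 = 589549/477025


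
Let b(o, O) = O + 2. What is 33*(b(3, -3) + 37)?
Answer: 1188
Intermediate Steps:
b(o, O) = 2 + O
33*(b(3, -3) + 37) = 33*((2 - 3) + 37) = 33*(-1 + 37) = 33*36 = 1188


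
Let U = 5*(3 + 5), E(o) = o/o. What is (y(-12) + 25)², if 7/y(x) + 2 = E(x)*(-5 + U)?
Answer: 692224/1089 ≈ 635.65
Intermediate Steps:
E(o) = 1
U = 40 (U = 5*8 = 40)
y(x) = 7/33 (y(x) = 7/(-2 + 1*(-5 + 40)) = 7/(-2 + 1*35) = 7/(-2 + 35) = 7/33)
(y(-12) + 25)² = (7/33 + 25)² = (832/33)² = 692224/1089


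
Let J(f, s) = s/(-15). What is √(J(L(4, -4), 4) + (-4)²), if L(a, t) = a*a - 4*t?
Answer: 2*√885/15 ≈ 3.9665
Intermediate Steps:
L(a, t) = a² - 4*t
J(f, s) = -s/15 (J(f, s) = s*(-1/15) = -s/15)
√(J(L(4, -4), 4) + (-4)²) = √(-1/15*4 + (-4)²) = √(-4/15 + 16) = √(236/15) = 2*√885/15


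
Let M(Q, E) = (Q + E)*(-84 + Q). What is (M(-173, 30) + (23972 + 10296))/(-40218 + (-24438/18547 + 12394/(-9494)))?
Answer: -6252698048571/3541128591707 ≈ -1.7657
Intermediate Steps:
M(Q, E) = (-84 + Q)*(E + Q) (M(Q, E) = (E + Q)*(-84 + Q) = (-84 + Q)*(E + Q))
(M(-173, 30) + (23972 + 10296))/(-40218 + (-24438/18547 + 12394/(-9494))) = (((-173)² - 84*30 - 84*(-173) + 30*(-173)) + (23972 + 10296))/(-40218 + (-24438/18547 + 12394/(-9494))) = ((29929 - 2520 + 14532 - 5190) + 34268)/(-40218 + (-24438*1/18547 + 12394*(-1/9494))) = (36751 + 34268)/(-40218 + (-24438/18547 - 6197/4747)) = 71019/(-40218 - 230942945/88042609) = 71019/(-3541128591707/88042609) = 71019*(-88042609/3541128591707) = -6252698048571/3541128591707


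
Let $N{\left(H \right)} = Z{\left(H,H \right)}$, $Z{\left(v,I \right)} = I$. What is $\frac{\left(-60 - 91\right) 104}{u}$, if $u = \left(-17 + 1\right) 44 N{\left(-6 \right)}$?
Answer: $- \frac{1963}{528} \approx -3.7178$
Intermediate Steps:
$N{\left(H \right)} = H$
$u = 4224$ ($u = \left(-17 + 1\right) 44 \left(-6\right) = \left(-16\right) 44 \left(-6\right) = \left(-704\right) \left(-6\right) = 4224$)
$\frac{\left(-60 - 91\right) 104}{u} = \frac{\left(-60 - 91\right) 104}{4224} = \left(-151\right) 104 \cdot \frac{1}{4224} = \left(-15704\right) \frac{1}{4224} = - \frac{1963}{528}$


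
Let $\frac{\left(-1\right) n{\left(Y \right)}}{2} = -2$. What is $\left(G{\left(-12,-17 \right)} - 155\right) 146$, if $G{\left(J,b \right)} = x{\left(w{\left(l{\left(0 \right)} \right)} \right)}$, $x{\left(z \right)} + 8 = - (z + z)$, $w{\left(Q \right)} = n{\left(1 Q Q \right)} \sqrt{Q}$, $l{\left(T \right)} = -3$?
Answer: $-23798 - 1168 i \sqrt{3} \approx -23798.0 - 2023.0 i$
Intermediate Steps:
$n{\left(Y \right)} = 4$ ($n{\left(Y \right)} = \left(-2\right) \left(-2\right) = 4$)
$w{\left(Q \right)} = 4 \sqrt{Q}$
$x{\left(z \right)} = -8 - 2 z$ ($x{\left(z \right)} = -8 - \left(z + z\right) = -8 - 2 z$)
$G{\left(J,b \right)} = -8 - 8 i \sqrt{3}$ ($G{\left(J,b \right)} = -8 - 2 \cdot 4 \sqrt{-3} = -8 - 2 \cdot 4 i \sqrt{3} = -8 - 8 i \sqrt{3}$)
$\left(G{\left(-12,-17 \right)} - 155\right) 146 = \left(\left(-8 - 8 i \sqrt{3}\right) - 155\right) 146 = \left(-163 - 8 i \sqrt{3}\right) 146 = -23798 - 1168 i \sqrt{3}$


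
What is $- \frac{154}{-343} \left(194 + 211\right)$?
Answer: $\frac{8910}{49} \approx 181.84$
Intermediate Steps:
$- \frac{154}{-343} \left(194 + 211\right) = \left(-154\right) \left(- \frac{1}{343}\right) 405 = \frac{22}{49} \cdot 405 = \frac{8910}{49}$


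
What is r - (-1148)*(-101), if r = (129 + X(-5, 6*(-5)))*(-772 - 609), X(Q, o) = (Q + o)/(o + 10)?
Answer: -1186055/4 ≈ -2.9651e+5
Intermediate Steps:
X(Q, o) = (Q + o)/(10 + o)
r = -722263/4 (r = (129 + (-5 + 6*(-5))/(10 + 6*(-5)))*(-772 - 609) = (129 + (-5 - 30)/(10 - 30))*(-1381) = (129 - 35/(-20))*(-1381) = (129 - 1/20*(-35))*(-1381) = (129 + 7/4)*(-1381) = (523/4)*(-1381) = -722263/4 ≈ -1.8057e+5)
r - (-1148)*(-101) = -722263/4 - (-1148)*(-101) = -722263/4 - 1148*101 = -722263/4 - 115948 = -1186055/4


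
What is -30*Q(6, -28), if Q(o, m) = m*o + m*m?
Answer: -18480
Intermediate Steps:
Q(o, m) = m² + m*o (Q(o, m) = m*o + m² = m² + m*o)
-30*Q(6, -28) = -(-840)*(-28 + 6) = -(-840)*(-22) = -30*616 = -18480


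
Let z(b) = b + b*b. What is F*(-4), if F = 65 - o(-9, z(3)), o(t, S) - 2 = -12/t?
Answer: -740/3 ≈ -246.67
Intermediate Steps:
z(b) = b + b²
o(t, S) = 2 - 12/t
F = 185/3 (F = 65 - (2 - 12/(-9)) = 65 - (2 - 12*(-⅑)) = 65 - (2 + 4/3) = 65 - 1*10/3 = 65 - 10/3 = 185/3 ≈ 61.667)
F*(-4) = (185/3)*(-4) = -740/3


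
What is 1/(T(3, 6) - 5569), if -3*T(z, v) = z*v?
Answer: -1/5575 ≈ -0.00017937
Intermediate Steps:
T(z, v) = -v*z/3 (T(z, v) = -z*v/3 = -v*z/3)
1/(T(3, 6) - 5569) = 1/(-1/3*6*3 - 5569) = 1/(-6 - 5569) = 1/(-5575) = -1/5575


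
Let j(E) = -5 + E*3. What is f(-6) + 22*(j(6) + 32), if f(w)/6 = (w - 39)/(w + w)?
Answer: 2025/2 ≈ 1012.5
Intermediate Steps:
j(E) = -5 + 3*E
f(w) = 3*(-39 + w)/w (f(w) = 6*((w - 39)/(w + w)) = 6*((-39 + w)/((2*w))) = 6*((-39 + w)*(1/(2*w))) = 6*((-39 + w)/(2*w)) = 3*(-39 + w)/w)
f(-6) + 22*(j(6) + 32) = (3 - 117/(-6)) + 22*((-5 + 3*6) + 32) = (3 - 117*(-⅙)) + 22*((-5 + 18) + 32) = (3 + 39/2) + 22*(13 + 32) = 45/2 + 22*45 = 45/2 + 990 = 2025/2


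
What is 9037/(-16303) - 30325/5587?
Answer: -77839742/13012123 ≈ -5.9821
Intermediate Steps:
9037/(-16303) - 30325/5587 = 9037*(-1/16303) - 30325*1/5587 = -1291/2329 - 30325/5587 = -77839742/13012123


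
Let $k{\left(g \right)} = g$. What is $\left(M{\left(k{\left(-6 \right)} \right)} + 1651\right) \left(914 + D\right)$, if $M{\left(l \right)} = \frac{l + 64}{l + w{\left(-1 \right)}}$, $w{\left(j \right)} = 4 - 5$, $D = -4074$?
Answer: $- \frac{36336840}{7} \approx -5.191 \cdot 10^{6}$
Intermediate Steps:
$w{\left(j \right)} = -1$
$M{\left(l \right)} = \frac{64 + l}{-1 + l}$ ($M{\left(l \right)} = \frac{l + 64}{l - 1} = \frac{64 + l}{-1 + l}$)
$\left(M{\left(k{\left(-6 \right)} \right)} + 1651\right) \left(914 + D\right) = \left(\frac{64 - 6}{-1 - 6} + 1651\right) \left(914 - 4074\right) = \left(\frac{1}{-7} \cdot 58 + 1651\right) \left(-3160\right) = \left(\left(- \frac{1}{7}\right) 58 + 1651\right) \left(-3160\right) = \left(- \frac{58}{7} + 1651\right) \left(-3160\right) = \frac{11499}{7} \left(-3160\right) = - \frac{36336840}{7}$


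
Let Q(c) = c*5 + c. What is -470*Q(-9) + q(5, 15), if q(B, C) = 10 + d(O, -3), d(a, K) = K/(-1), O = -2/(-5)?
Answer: 25393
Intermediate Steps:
Q(c) = 6*c (Q(c) = 5*c + c = 6*c)
O = ⅖ (O = -2*(-⅕) = ⅖ ≈ 0.40000)
d(a, K) = -K (d(a, K) = K*(-1) = -K)
q(B, C) = 13 (q(B, C) = 10 - 1*(-3) = 10 + 3 = 13)
-470*Q(-9) + q(5, 15) = -2820*(-9) + 13 = -470*(-54) + 13 = 25380 + 13 = 25393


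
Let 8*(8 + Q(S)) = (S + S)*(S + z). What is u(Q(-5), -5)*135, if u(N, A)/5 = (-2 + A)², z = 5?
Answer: 33075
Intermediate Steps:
Q(S) = -8 + S*(5 + S)/4 (Q(S) = -8 + ((S + S)*(S + 5))/8 = -8 + ((2*S)*(5 + S))/8 = -8 + (2*S*(5 + S))/8 = -8 + S*(5 + S)/4)
u(N, A) = 5*(-2 + A)²
u(Q(-5), -5)*135 = (5*(-2 - 5)²)*135 = (5*(-7)²)*135 = (5*49)*135 = 245*135 = 33075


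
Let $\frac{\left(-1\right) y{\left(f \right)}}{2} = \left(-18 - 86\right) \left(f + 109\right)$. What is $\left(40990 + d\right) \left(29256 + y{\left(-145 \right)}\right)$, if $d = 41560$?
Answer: $1796948400$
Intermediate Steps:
$y{\left(f \right)} = 22672 + 208 f$ ($y{\left(f \right)} = - 2 \left(-18 - 86\right) \left(f + 109\right) = - 2 \left(- 104 \left(109 + f\right)\right) = - 2 \left(-11336 - 104 f\right) = 22672 + 208 f$)
$\left(40990 + d\right) \left(29256 + y{\left(-145 \right)}\right) = \left(40990 + 41560\right) \left(29256 + \left(22672 + 208 \left(-145\right)\right)\right) = 82550 \left(29256 + \left(22672 - 30160\right)\right) = 82550 \left(29256 - 7488\right) = 82550 \cdot 21768 = 1796948400$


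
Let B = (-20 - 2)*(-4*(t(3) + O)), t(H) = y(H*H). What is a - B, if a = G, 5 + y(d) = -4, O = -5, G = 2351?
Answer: 3583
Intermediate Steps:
y(d) = -9 (y(d) = -5 - 4 = -9)
a = 2351
t(H) = -9
B = -1232 (B = (-20 - 2)*(-4*(-9 - 5)) = -(-88)*(-14) = -22*56 = -1232)
a - B = 2351 - 1*(-1232) = 2351 + 1232 = 3583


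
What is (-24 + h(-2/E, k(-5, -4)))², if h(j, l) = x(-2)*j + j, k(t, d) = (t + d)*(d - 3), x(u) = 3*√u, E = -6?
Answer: 5023/9 - 142*I*√2/3 ≈ 558.11 - 66.939*I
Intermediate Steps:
k(t, d) = (-3 + d)*(d + t) (k(t, d) = (d + t)*(-3 + d) = (-3 + d)*(d + t))
h(j, l) = j + 3*I*j*√2 (h(j, l) = (3*√(-2))*j + j = (3*(I*√2))*j + j = (3*I*√2)*j + j = 3*I*j*√2 + j = j + 3*I*j*√2)
(-24 + h(-2/E, k(-5, -4)))² = (-24 + (-2/(-6))*(1 + 3*I*√2))² = (-24 + (-2*(-⅙))*(1 + 3*I*√2))² = (-24 + (1 + 3*I*√2)/3)² = (-24 + (⅓ + I*√2))² = (-71/3 + I*√2)²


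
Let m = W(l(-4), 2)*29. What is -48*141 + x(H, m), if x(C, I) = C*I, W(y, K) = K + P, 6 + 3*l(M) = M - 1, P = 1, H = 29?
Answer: -4245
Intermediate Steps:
l(M) = -7/3 + M/3 (l(M) = -2 + (M - 1)/3 = -2 + (-1 + M)/3 = -2 + (-1/3 + M/3) = -7/3 + M/3)
W(y, K) = 1 + K (W(y, K) = K + 1 = 1 + K)
m = 87 (m = (1 + 2)*29 = 3*29 = 87)
-48*141 + x(H, m) = -48*141 + 29*87 = -6768 + 2523 = -4245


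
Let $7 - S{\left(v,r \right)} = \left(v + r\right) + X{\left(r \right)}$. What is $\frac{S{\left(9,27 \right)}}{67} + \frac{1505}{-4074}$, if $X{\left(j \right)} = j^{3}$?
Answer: $- \frac{11486789}{38994} \approx -294.58$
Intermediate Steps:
$S{\left(v,r \right)} = 7 - r - v - r^{3}$ ($S{\left(v,r \right)} = 7 - \left(\left(v + r\right) + r^{3}\right) = 7 - \left(\left(r + v\right) + r^{3}\right) = 7 - \left(r + v + r^{3}\right) = 7 - r - v - r^{3}$)
$\frac{S{\left(9,27 \right)}}{67} + \frac{1505}{-4074} = \frac{7 - 27 - 9 - 27^{3}}{67} + \frac{1505}{-4074} = \left(7 - 27 - 9 - 19683\right) \frac{1}{67} + 1505 \left(- \frac{1}{4074}\right) = \left(7 - 27 - 9 - 19683\right) \frac{1}{67} - \frac{215}{582} = \left(-19712\right) \frac{1}{67} - \frac{215}{582} = - \frac{19712}{67} - \frac{215}{582} = - \frac{11486789}{38994}$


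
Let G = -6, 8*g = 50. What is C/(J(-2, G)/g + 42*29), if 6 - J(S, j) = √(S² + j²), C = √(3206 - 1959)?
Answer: 50*√12470/232166009 + 380925*√1247/464332018 ≈ 0.028994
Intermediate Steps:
g = 25/4 (g = (⅛)*50 = 25/4 ≈ 6.2500)
C = √1247 ≈ 35.313
J(S, j) = 6 - √(S² + j²)
C/(J(-2, G)/g + 42*29) = √1247/((6 - √((-2)² + (-6)²))/(25/4) + 42*29) = √1247/((6 - √(4 + 36))*(4/25) + 1218) = √1247/((6 - √40)*(4/25) + 1218) = √1247/((6 - 2*√10)*(4/25) + 1218) = √1247/((24/25 - 8*√10/25) + 1218) = √1247/(30474/25 - 8*√10/25)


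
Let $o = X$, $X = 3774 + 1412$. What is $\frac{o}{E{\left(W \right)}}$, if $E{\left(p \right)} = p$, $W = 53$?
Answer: $\frac{5186}{53} \approx 97.849$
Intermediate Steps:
$X = 5186$
$o = 5186$
$\frac{o}{E{\left(W \right)}} = \frac{5186}{53}$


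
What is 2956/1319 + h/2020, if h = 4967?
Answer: 12522593/2664380 ≈ 4.7000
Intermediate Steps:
2956/1319 + h/2020 = 2956/1319 + 4967/2020 = 12522593/2664380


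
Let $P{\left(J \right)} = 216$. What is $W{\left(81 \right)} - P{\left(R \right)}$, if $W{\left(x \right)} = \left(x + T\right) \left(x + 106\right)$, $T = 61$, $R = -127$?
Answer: $26338$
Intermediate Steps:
$W{\left(x \right)} = \left(61 + x\right) \left(106 + x\right)$ ($W{\left(x \right)} = \left(x + 61\right) \left(x + 106\right) = \left(61 + x\right) \left(106 + x\right)$)
$W{\left(81 \right)} - P{\left(R \right)} = \left(6466 + 81^{2} + 167 \cdot 81\right) - 216 = \left(6466 + 6561 + 13527\right) - 216 = 26554 - 216 = 26338$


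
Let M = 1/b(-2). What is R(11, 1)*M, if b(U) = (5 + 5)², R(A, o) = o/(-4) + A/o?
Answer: 43/400 ≈ 0.10750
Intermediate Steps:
R(A, o) = -o/4 + A/o (R(A, o) = o*(-¼) + A/o = -o/4 + A/o)
b(U) = 100 (b(U) = 10² = 100)
M = 1/100 ≈ 0.010000
R(11, 1)*M = (-¼*1 + 11/1)*(1/100) = (-¼ + 11*1)*(1/100) = (-¼ + 11)*(1/100) = (43/4)*(1/100) = 43/400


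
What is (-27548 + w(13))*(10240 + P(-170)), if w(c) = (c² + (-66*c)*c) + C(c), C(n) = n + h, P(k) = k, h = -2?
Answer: -387916540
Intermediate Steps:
C(n) = -2 + n (C(n) = n - 2 = -2 + n)
w(c) = -2 + c - 65*c² (w(c) = (c² + (-66*c)*c) + (-2 + c) = (c² - 66*c²) + (-2 + c) = -65*c² + (-2 + c) = -2 + c - 65*c²)
(-27548 + w(13))*(10240 + P(-170)) = (-27548 + (-2 + 13 - 65*13²))*(10240 - 170) = (-27548 + (-2 + 13 - 65*169))*10070 = (-27548 + (-2 + 13 - 10985))*10070 = (-27548 - 10974)*10070 = -38522*10070 = -387916540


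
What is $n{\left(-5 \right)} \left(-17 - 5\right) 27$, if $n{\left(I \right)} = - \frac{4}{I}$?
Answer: $- \frac{2376}{5} \approx -475.2$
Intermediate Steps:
$n{\left(-5 \right)} \left(-17 - 5\right) 27 = - \frac{4}{-5} \left(-17 - 5\right) 27 = \left(-4\right) \left(- \frac{1}{5}\right) \left(-22\right) 27 = \frac{4}{5} \left(-22\right) 27 = \left(- \frac{88}{5}\right) 27 = - \frac{2376}{5}$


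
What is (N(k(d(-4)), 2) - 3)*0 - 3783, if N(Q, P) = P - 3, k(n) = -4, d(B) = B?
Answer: -3783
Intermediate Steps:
N(Q, P) = -3 + P
(N(k(d(-4)), 2) - 3)*0 - 3783 = ((-3 + 2) - 3)*0 - 3783 = (-1 - 3)*0 - 3783 = -4*0 - 3783 = 0 - 3783 = -3783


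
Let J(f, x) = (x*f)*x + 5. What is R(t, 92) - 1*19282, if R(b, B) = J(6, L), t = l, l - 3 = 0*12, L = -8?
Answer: -18893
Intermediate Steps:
l = 3 (l = 3 + 0*12 = 3 + 0 = 3)
t = 3
J(f, x) = 5 + f*x**2 (J(f, x) = (f*x)*x + 5 = f*x**2 + 5 = 5 + f*x**2)
R(b, B) = 389 (R(b, B) = 5 + 6*(-8)**2 = 5 + 6*64 = 5 + 384 = 389)
R(t, 92) - 1*19282 = 389 - 1*19282 = 389 - 19282 = -18893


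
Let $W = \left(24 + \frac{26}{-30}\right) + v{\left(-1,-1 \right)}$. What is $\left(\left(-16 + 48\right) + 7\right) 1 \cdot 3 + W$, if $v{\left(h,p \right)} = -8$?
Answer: $\frac{1982}{15} \approx 132.13$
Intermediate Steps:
$W = \frac{227}{15}$ ($W = \left(24 + \frac{26}{-30}\right) - 8 = \left(24 + 26 \left(- \frac{1}{30}\right)\right) - 8 = \left(24 - \frac{13}{15}\right) - 8 = \frac{347}{15} - 8 = \frac{227}{15} \approx 15.133$)
$\left(\left(-16 + 48\right) + 7\right) 1 \cdot 3 + W = \left(\left(-16 + 48\right) + 7\right) 1 \cdot 3 + \frac{227}{15} = \left(32 + 7\right) 3 + \frac{227}{15} = 39 \cdot 3 + \frac{227}{15} = 117 + \frac{227}{15} = \frac{1982}{15}$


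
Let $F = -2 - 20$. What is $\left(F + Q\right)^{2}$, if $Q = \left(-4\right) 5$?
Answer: $1764$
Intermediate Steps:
$F = -22$ ($F = -2 - 20 = -22$)
$Q = -20$
$\left(F + Q\right)^{2} = \left(-22 - 20\right)^{2} = \left(-42\right)^{2} = 1764$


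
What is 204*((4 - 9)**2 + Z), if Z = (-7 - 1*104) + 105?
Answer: 3876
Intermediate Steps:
Z = -6 (Z = (-7 - 104) + 105 = -111 + 105 = -6)
204*((4 - 9)**2 + Z) = 204*((4 - 9)**2 - 6) = 204*((-5)**2 - 6) = 204*(25 - 6) = 204*19 = 3876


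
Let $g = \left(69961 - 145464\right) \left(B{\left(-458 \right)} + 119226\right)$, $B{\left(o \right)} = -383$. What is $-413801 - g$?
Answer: $8972589228$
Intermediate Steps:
$g = -8973003029$ ($g = \left(69961 - 145464\right) \left(-383 + 119226\right) = \left(69961 - 145464\right) 118843 = \left(-75503\right) 118843 = -8973003029$)
$-413801 - g = -413801 - -8973003029 = -413801 + 8973003029 = 8972589228$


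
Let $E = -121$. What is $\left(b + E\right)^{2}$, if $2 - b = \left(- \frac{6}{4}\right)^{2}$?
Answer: $\frac{235225}{16} \approx 14702.0$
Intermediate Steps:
$b = - \frac{1}{4}$ ($b = 2 - \left(- \frac{6}{4}\right)^{2} = 2 - \left(\left(-6\right) \frac{1}{4}\right)^{2} = 2 - \left(- \frac{3}{2}\right)^{2} = 2 - \frac{9}{4} = - \frac{1}{4} \approx -0.25$)
$\left(b + E\right)^{2} = \left(- \frac{1}{4} - 121\right)^{2} = \left(- \frac{485}{4}\right)^{2} = \frac{235225}{16}$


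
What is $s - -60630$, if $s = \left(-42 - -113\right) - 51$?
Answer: $60650$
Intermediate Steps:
$s = 20$ ($s = \left(-42 + 113\right) - 51 = 71 - 51 = 20$)
$s - -60630 = 20 - -60630 = 20 + 60630 = 60650$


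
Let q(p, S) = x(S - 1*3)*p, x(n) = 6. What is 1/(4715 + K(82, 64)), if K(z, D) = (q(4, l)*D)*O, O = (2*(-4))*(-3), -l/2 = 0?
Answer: 1/41579 ≈ 2.4051e-5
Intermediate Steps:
l = 0 (l = -2*0 = 0)
q(p, S) = 6*p
O = 24 (O = -8*(-3) = 24)
K(z, D) = 576*D (K(z, D) = ((6*4)*D)*24 = (24*D)*24 = 576*D)
1/(4715 + K(82, 64)) = 1/(4715 + 576*64) = 1/(4715 + 36864) = 1/41579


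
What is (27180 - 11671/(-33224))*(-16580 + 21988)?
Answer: 610455033916/4153 ≈ 1.4699e+8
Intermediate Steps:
(27180 - 11671/(-33224))*(-16580 + 21988) = (27180 - 11671*(-1/33224))*5408 = (27180 + 11671/33224)*5408 = (903039991/33224)*5408 = 610455033916/4153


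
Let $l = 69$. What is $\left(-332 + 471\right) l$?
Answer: $9591$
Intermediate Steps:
$\left(-332 + 471\right) l = \left(-332 + 471\right) 69 = 139 \cdot 69 = 9591$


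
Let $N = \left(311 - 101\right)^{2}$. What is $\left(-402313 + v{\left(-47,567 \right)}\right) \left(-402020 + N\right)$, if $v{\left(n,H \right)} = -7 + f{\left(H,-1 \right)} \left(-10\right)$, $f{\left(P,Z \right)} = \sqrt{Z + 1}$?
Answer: $143998374400$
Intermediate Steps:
$N = 44100$ ($N = 210^{2} = 44100$)
$f{\left(P,Z \right)} = \sqrt{1 + Z}$
$v{\left(n,H \right)} = -7$ ($v{\left(n,H \right)} = -7 + \sqrt{1 - 1} \left(-10\right) = -7 + \sqrt{0} \left(-10\right) = -7 + 0 \left(-10\right) = -7 + 0 = -7$)
$\left(-402313 + v{\left(-47,567 \right)}\right) \left(-402020 + N\right) = \left(-402313 - 7\right) \left(-402020 + 44100\right) = \left(-402320\right) \left(-357920\right) = 143998374400$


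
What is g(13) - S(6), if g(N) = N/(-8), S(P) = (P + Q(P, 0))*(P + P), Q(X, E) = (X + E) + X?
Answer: -1741/8 ≈ -217.63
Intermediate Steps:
Q(X, E) = E + 2*X (Q(X, E) = (E + X) + X = E + 2*X)
S(P) = 6*P² (S(P) = (P + (0 + 2*P))*(P + P) = (P + 2*P)*(2*P) = (3*P)*(2*P) = 6*P²)
g(N) = -N/8 (g(N) = N*(-⅛) = -N/8)
g(13) - S(6) = -⅛*13 - 6*6² = -13/8 - 6*36 = -13/8 - 1*216 = -13/8 - 216 = -1741/8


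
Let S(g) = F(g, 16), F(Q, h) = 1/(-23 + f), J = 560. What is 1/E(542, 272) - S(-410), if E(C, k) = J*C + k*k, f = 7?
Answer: 23595/377504 ≈ 0.062503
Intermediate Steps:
F(Q, h) = -1/16 (F(Q, h) = 1/(-23 + 7) = 1/(-16) = -1/16)
S(g) = -1/16
E(C, k) = k² + 560*C (E(C, k) = 560*C + k*k = 560*C + k² = k² + 560*C)
1/E(542, 272) - S(-410) = 1/(272² + 560*542) - 1*(-1/16) = 1/(73984 + 303520) + 1/16 = 1/377504 + 1/16 = 23595/377504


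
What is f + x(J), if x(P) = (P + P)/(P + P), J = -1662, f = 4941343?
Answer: 4941344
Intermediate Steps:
x(P) = 1 (x(P) = (2*P)/((2*P)) = (2*P)*(1/(2*P)) = 1)
f + x(J) = 4941343 + 1 = 4941344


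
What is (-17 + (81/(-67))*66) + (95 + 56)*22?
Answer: 216089/67 ≈ 3225.2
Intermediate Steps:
(-17 + (81/(-67))*66) + (95 + 56)*22 = (-17 + (81*(-1/67))*66) + 151*22 = (-17 - 81/67*66) + 3322 = (-17 - 5346/67) + 3322 = -6485/67 + 3322 = 216089/67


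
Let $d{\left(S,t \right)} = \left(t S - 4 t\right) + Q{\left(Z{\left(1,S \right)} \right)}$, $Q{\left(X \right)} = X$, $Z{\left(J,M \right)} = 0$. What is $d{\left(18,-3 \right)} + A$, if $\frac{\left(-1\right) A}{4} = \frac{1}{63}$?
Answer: $- \frac{2650}{63} \approx -42.063$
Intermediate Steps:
$A = - \frac{4}{63} \approx -0.063492$
$d{\left(S,t \right)} = - 4 t + S t$ ($d{\left(S,t \right)} = \left(t S - 4 t\right) + 0 = \left(S t - 4 t\right) + 0 = \left(- 4 t + S t\right) + 0 = - 4 t + S t$)
$d{\left(18,-3 \right)} + A = - 3 \left(-4 + 18\right) - \frac{4}{63} = \left(-3\right) 14 - \frac{4}{63} = -42 - \frac{4}{63} = - \frac{2650}{63}$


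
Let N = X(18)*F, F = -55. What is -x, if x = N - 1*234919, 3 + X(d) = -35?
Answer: 232829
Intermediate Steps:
X(d) = -38 (X(d) = -3 - 35 = -38)
N = 2090 (N = -38*(-55) = 2090)
x = -232829 (x = 2090 - 1*234919 = 2090 - 234919 = -232829)
-x = -1*(-232829) = 232829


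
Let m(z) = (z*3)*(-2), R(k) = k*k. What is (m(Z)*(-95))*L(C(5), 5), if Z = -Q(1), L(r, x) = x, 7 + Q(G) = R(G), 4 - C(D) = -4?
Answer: 17100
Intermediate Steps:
R(k) = k²
C(D) = 8 (C(D) = 4 - 1*(-4) = 4 + 4 = 8)
Q(G) = -7 + G²
Z = 6 (Z = -(-7 + 1²) = -(-7 + 1) = -1*(-6) = 6)
m(z) = -6*z (m(z) = (3*z)*(-2) = -6*z)
(m(Z)*(-95))*L(C(5), 5) = (-6*6*(-95))*5 = -36*(-95)*5 = 3420*5 = 17100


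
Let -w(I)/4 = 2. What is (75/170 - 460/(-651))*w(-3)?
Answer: -101620/11067 ≈ -9.1823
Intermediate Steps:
w(I) = -8 (w(I) = -4*2 = -8)
(75/170 - 460/(-651))*w(-3) = (75/170 - 460/(-651))*(-8) = (75*(1/170) - 460*(-1/651))*(-8) = (15/34 + 460/651)*(-8) = (25405/22134)*(-8) = -101620/11067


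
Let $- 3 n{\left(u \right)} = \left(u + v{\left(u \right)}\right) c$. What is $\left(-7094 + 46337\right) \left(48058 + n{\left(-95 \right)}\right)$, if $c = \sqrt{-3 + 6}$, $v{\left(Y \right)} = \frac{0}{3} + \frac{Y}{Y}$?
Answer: $1885940094 + 1229614 \sqrt{3} \approx 1.8881 \cdot 10^{9}$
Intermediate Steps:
$v{\left(Y \right)} = 1$ ($v{\left(Y \right)} = 0 \cdot \frac{1}{3} + 1 = 0 + 1 = 1$)
$c = \sqrt{3} \approx 1.732$
$n{\left(u \right)} = - \frac{\sqrt{3} \left(1 + u\right)}{3}$ ($n{\left(u \right)} = - \frac{\left(u + 1\right) \sqrt{3}}{3} = - \frac{\left(1 + u\right) \sqrt{3}}{3} = - \frac{\sqrt{3} \left(1 + u\right)}{3}$)
$\left(-7094 + 46337\right) \left(48058 + n{\left(-95 \right)}\right) = \left(-7094 + 46337\right) \left(48058 + \frac{\sqrt{3} \left(-1 - -95\right)}{3}\right) = 39243 \left(48058 + \frac{\sqrt{3} \left(-1 + 95\right)}{3}\right) = 39243 \left(48058 + \frac{1}{3} \sqrt{3} \cdot 94\right) = 39243 \left(48058 + \frac{94 \sqrt{3}}{3}\right) = 1885940094 + 1229614 \sqrt{3}$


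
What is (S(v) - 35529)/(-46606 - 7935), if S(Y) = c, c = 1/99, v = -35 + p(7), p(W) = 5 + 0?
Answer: 3517370/5399559 ≈ 0.65142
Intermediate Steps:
p(W) = 5
v = -30 (v = -35 + 5 = -30)
c = 1/99 ≈ 0.010101
S(Y) = 1/99
(S(v) - 35529)/(-46606 - 7935) = (1/99 - 35529)/(-46606 - 7935) = -3517370/99/(-54541) = -3517370/99*(-1/54541) = 3517370/5399559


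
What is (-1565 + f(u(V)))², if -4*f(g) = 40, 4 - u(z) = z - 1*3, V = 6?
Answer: 2480625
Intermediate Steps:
u(z) = 7 - z (u(z) = 4 - (z - 1*3) = 4 - (z - 3) = 4 - (-3 + z) = 4 + (3 - z) = 7 - z)
f(g) = -10 (f(g) = -¼*40 = -10)
(-1565 + f(u(V)))² = (-1565 - 10)² = (-1575)² = 2480625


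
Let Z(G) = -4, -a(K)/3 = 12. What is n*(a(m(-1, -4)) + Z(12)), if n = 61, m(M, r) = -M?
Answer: -2440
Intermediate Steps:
a(K) = -36 (a(K) = -3*12 = -36)
n*(a(m(-1, -4)) + Z(12)) = 61*(-36 - 4) = 61*(-40) = -2440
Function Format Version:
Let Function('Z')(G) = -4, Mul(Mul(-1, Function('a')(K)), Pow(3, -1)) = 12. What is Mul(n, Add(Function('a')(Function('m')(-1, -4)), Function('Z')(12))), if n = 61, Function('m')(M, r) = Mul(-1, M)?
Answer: -2440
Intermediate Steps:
Function('a')(K) = -36 (Function('a')(K) = Mul(-3, 12) = -36)
Mul(n, Add(Function('a')(Function('m')(-1, -4)), Function('Z')(12))) = Mul(61, Add(-36, -4)) = Mul(61, -40) = -2440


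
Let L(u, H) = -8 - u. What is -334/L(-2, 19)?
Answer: 167/3 ≈ 55.667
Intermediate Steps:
-334/L(-2, 19) = -334/(-8 - 1*(-2)) = -334/(-8 + 2) = -334/(-6) = -334*(-1/6) = 167/3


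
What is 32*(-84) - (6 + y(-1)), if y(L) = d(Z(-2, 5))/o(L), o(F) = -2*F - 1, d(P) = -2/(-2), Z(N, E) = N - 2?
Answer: -2695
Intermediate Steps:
Z(N, E) = -2 + N
d(P) = 1 (d(P) = -2*(-½) = 1)
o(F) = -1 - 2*F
y(L) = 1/(-1 - 2*L)
32*(-84) - (6 + y(-1)) = 32*(-84) - (6 - 1/(1 + 2*(-1))) = -2688 - (6 - 1/(1 - 2)) = -2688 - (6 - 1/(-1)) = -2688 - (6 - 1*(-1)) = -2688 - (6 + 1) = -2688 - 1*7 = -2688 - 7 = -2695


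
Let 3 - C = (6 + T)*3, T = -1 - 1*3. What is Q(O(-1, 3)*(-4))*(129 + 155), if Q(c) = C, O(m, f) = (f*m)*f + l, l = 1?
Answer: -852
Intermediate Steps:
O(m, f) = 1 + m*f² (O(m, f) = (f*m)*f + 1 = m*f² + 1 = 1 + m*f²)
T = -4 (T = -1 - 3 = -4)
C = -3 (C = 3 - (6 - 4)*3 = 3 - 2*3 = 3 - 1*6 = 3 - 6 = -3)
Q(c) = -3
Q(O(-1, 3)*(-4))*(129 + 155) = -3*(129 + 155) = -3*284 = -852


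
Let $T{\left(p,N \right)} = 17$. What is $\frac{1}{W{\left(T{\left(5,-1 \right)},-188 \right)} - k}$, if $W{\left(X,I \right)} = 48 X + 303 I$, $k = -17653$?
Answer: $- \frac{1}{38495} \approx -2.5977 \cdot 10^{-5}$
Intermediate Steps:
$\frac{1}{W{\left(T{\left(5,-1 \right)},-188 \right)} - k} = \frac{1}{\left(48 \cdot 17 + 303 \left(-188\right)\right) - -17653} = \frac{1}{\left(816 - 56964\right) + 17653} = \frac{1}{-56148 + 17653} = \frac{1}{-38495} = - \frac{1}{38495}$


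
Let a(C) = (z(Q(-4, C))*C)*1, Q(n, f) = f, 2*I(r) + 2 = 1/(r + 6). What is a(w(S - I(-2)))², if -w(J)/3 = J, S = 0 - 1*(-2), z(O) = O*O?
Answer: 107918163081/262144 ≈ 4.1168e+5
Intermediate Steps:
I(r) = -1 + 1/(2*(6 + r)) (I(r) = -1 + 1/(2*(r + 6)) = -1 + 1/(2*(6 + r)))
z(O) = O²
S = 2 (S = 0 + 2 = 2)
w(J) = -3*J
a(C) = C³ (a(C) = (C²*C)*1 = C³*1 = C³)
a(w(S - I(-2)))² = ((-3*(2 - (-11/2 - 1*(-2))/(6 - 2)))³)² = ((-3*(2 - (-11/2 + 2)/4))³)² = ((-3*(2 - (-7)/(4*2)))³)² = ((-3*(2 - 1*(-7/8)))³)² = ((-3*(2 + 7/8))³)² = ((-3*23/8)³)² = ((-69/8)³)² = (-328509/512)² = 107918163081/262144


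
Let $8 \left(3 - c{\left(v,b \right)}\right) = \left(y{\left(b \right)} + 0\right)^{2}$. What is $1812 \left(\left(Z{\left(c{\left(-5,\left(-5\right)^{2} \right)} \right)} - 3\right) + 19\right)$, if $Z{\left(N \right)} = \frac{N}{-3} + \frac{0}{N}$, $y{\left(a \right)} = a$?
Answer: $\frac{148735}{2} \approx 74368.0$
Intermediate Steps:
$c{\left(v,b \right)} = 3 - \frac{b^{2}}{8}$ ($c{\left(v,b \right)} = 3 - \frac{\left(b + 0\right)^{2}}{8} = 3 - \frac{b^{2}}{8}$)
$Z{\left(N \right)} = - \frac{N}{3}$ ($Z{\left(N \right)} = N \left(- \frac{1}{3}\right) + 0 = - \frac{N}{3} + 0 = - \frac{N}{3}$)
$1812 \left(\left(Z{\left(c{\left(-5,\left(-5\right)^{2} \right)} \right)} - 3\right) + 19\right) = 1812 \left(\left(- \frac{3 - \frac{\left(\left(-5\right)^{2}\right)^{2}}{8}}{3} - 3\right) + 19\right) = 1812 \left(\left(- \frac{3 - \frac{25^{2}}{8}}{3} - 3\right) + 19\right) = 1812 \left(\left(- \frac{3 - \frac{625}{8}}{3} - 3\right) + 19\right) = 1812 \left(\left(\left(- \frac{1}{3}\right) \left(- \frac{601}{8}\right) - 3\right) + 19\right) = 1812 \left(\left(\frac{601}{24} - 3\right) + 19\right) = 1812 \left(\frac{529}{24} + 19\right) = 1812 \cdot \frac{985}{24} = \frac{148735}{2}$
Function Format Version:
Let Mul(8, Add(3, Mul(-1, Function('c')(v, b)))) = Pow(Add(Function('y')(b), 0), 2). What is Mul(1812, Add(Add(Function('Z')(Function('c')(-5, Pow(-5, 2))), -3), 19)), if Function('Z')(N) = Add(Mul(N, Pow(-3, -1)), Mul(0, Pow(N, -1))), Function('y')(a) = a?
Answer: Rational(148735, 2) ≈ 74368.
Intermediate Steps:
Function('c')(v, b) = Add(3, Mul(Rational(-1, 8), Pow(b, 2))) (Function('c')(v, b) = Add(3, Mul(Rational(-1, 8), Pow(Add(b, 0), 2))) = Add(3, Mul(Rational(-1, 8), Pow(b, 2))))
Function('Z')(N) = Mul(Rational(-1, 3), N) (Function('Z')(N) = Add(Mul(N, Rational(-1, 3)), 0) = Add(Mul(Rational(-1, 3), N), 0) = Mul(Rational(-1, 3), N))
Mul(1812, Add(Add(Function('Z')(Function('c')(-5, Pow(-5, 2))), -3), 19)) = Mul(1812, Add(Add(Mul(Rational(-1, 3), Add(3, Mul(Rational(-1, 8), Pow(Pow(-5, 2), 2)))), -3), 19)) = Mul(1812, Add(Add(Mul(Rational(-1, 3), Add(3, Mul(Rational(-1, 8), Pow(25, 2)))), -3), 19)) = Mul(1812, Add(Add(Mul(Rational(-1, 3), Add(3, Mul(Rational(-1, 8), 625))), -3), 19)) = Mul(1812, Add(Add(Mul(Rational(-1, 3), Add(3, Rational(-625, 8))), -3), 19)) = Mul(1812, Add(Add(Mul(Rational(-1, 3), Rational(-601, 8)), -3), 19)) = Mul(1812, Add(Add(Rational(601, 24), -3), 19)) = Mul(1812, Add(Rational(529, 24), 19)) = Mul(1812, Rational(985, 24)) = Rational(148735, 2)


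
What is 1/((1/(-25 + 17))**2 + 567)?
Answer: 64/36289 ≈ 0.0017636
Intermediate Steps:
1/((1/(-25 + 17))**2 + 567) = 1/((1/(-8))**2 + 567) = 1/((-1/8)**2 + 567) = 1/(1/64 + 567) = 1/(36289/64) = 64/36289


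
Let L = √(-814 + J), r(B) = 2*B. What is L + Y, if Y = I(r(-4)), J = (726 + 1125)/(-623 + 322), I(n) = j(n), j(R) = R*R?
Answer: 64 + I*√74306365/301 ≈ 64.0 + 28.638*I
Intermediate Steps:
j(R) = R²
I(n) = n²
J = -1851/301 (J = 1851/(-301) = 1851*(-1/301) = -1851/301 ≈ -6.1495)
Y = 64 (Y = (2*(-4))² = (-8)² = 64)
L = I*√74306365/301 (L = √(-814 - 1851/301) = √(-246865/301) = I*√74306365/301 ≈ 28.638*I)
L + Y = I*√74306365/301 + 64 = 64 + I*√74306365/301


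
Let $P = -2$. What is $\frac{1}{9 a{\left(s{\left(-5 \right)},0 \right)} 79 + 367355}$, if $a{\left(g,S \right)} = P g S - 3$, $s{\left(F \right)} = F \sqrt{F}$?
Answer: $\frac{1}{365222} \approx 2.7381 \cdot 10^{-6}$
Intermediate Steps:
$s{\left(F \right)} = F^{\frac{3}{2}}$
$a{\left(g,S \right)} = -3 - 2 S g$ ($a{\left(g,S \right)} = - 2 g S - 3 = - 2 S g - 3 = -3 - 2 S g$)
$\frac{1}{9 a{\left(s{\left(-5 \right)},0 \right)} 79 + 367355} = \frac{1}{9 \left(-3 - 0 \left(-5\right)^{\frac{3}{2}}\right) 79 + 367355} = \frac{1}{9 \left(-3 - 0 \left(- 5 i \sqrt{5}\right)\right) 79 + 367355} = \frac{1}{9 \left(-3 + 0\right) 79 + 367355} = \frac{1}{9 \left(-3\right) 79 + 367355} = \frac{1}{\left(-27\right) 79 + 367355} = \frac{1}{-2133 + 367355} = \frac{1}{365222}$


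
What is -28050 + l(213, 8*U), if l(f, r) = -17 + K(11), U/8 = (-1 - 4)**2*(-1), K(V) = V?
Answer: -28056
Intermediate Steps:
U = -200 (U = 8*((-1 - 4)**2*(-1)) = 8*((-5)**2*(-1)) = 8*(25*(-1)) = 8*(-25) = -200)
l(f, r) = -6 (l(f, r) = -17 + 11 = -6)
-28050 + l(213, 8*U) = -28050 - 6 = -28056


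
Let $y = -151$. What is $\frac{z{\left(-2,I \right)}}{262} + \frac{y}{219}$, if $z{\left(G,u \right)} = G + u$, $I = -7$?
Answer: $- \frac{41533}{57378} \approx -0.72385$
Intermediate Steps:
$\frac{z{\left(-2,I \right)}}{262} + \frac{y}{219} = \frac{-2 - 7}{262} - \frac{151}{219} = \left(-9\right) \frac{1}{262} - \frac{151}{219} = - \frac{9}{262} - \frac{151}{219} = - \frac{41533}{57378}$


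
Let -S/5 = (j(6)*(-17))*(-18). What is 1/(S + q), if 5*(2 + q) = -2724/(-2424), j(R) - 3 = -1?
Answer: -1010/3092393 ≈ -0.00032661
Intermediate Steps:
j(R) = 2 (j(R) = 3 - 1 = 2)
q = -1793/1010 (q = -2 + (-2724/(-2424))/5 = -2 + (-2724*(-1/2424))/5 = -2 + (⅕)*(227/202) = -2 + 227/1010 = -1793/1010 ≈ -1.7752)
S = -3060 (S = -5*2*(-17)*(-18) = -(-170)*(-18) = -5*612 = -3060)
1/(S + q) = 1/(-3060 - 1793/1010) = 1/(-3092393/1010) = -1010/3092393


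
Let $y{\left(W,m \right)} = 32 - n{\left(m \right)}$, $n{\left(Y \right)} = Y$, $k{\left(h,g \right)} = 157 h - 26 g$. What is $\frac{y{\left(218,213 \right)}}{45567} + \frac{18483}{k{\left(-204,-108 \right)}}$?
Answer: $- \frac{282501227}{443822580} \approx -0.63652$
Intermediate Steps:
$k{\left(h,g \right)} = - 26 g + 157 h$
$y{\left(W,m \right)} = 32 - m$
$\frac{y{\left(218,213 \right)}}{45567} + \frac{18483}{k{\left(-204,-108 \right)}} = \frac{32 - 213}{45567} + \frac{18483}{\left(-26\right) \left(-108\right) + 157 \left(-204\right)} = \left(32 - 213\right) \frac{1}{45567} + \frac{18483}{2808 - 32028} = \left(-181\right) \frac{1}{45567} + \frac{18483}{-29220} = - \frac{181}{45567} + 18483 \left(- \frac{1}{29220}\right) = - \frac{181}{45567} - \frac{6161}{9740} = - \frac{282501227}{443822580}$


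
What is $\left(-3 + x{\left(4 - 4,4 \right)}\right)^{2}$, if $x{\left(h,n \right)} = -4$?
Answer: $49$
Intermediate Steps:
$\left(-3 + x{\left(4 - 4,4 \right)}\right)^{2} = \left(-3 - 4\right)^{2} = \left(-7\right)^{2} = 49$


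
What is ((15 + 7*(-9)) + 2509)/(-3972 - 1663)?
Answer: -107/245 ≈ -0.43673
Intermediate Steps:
((15 + 7*(-9)) + 2509)/(-3972 - 1663) = ((15 - 63) + 2509)/(-5635) = (-48 + 2509)*(-1/5635) = 2461*(-1/5635) = -107/245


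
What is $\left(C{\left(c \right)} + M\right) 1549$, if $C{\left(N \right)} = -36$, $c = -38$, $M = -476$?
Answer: $-793088$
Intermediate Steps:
$\left(C{\left(c \right)} + M\right) 1549 = \left(-36 - 476\right) 1549 = \left(-512\right) 1549 = -793088$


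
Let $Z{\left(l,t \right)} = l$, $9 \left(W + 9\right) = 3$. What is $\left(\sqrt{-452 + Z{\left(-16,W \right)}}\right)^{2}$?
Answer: $-468$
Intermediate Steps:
$W = - \frac{26}{3}$ ($W = -9 + \frac{1}{9} \cdot 3 = -9 + \frac{1}{3} = - \frac{26}{3} \approx -8.6667$)
$\left(\sqrt{-452 + Z{\left(-16,W \right)}}\right)^{2} = \left(\sqrt{-452 - 16}\right)^{2} = \left(\sqrt{-468}\right)^{2} = \left(6 i \sqrt{13}\right)^{2} = -468$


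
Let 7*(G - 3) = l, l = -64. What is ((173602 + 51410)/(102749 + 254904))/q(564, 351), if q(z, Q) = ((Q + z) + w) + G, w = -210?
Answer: 393771/437409619 ≈ 0.00090023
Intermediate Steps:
G = -43/7 (G = 3 + (⅐)*(-64) = 3 - 64/7 = -43/7 ≈ -6.1429)
q(z, Q) = -1513/7 + Q + z (q(z, Q) = ((Q + z) - 210) - 43/7 = (-210 + Q + z) - 43/7 = -1513/7 + Q + z)
((173602 + 51410)/(102749 + 254904))/q(564, 351) = ((173602 + 51410)/(102749 + 254904))/(-1513/7 + 351 + 564) = (225012/357653)/(4892/7) = (225012*(1/357653))*(7/4892) = (225012/357653)*(7/4892) = 393771/437409619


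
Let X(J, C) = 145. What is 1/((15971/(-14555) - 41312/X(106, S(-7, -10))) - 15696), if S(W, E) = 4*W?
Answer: -422095/6745925511 ≈ -6.2570e-5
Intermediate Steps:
1/((15971/(-14555) - 41312/X(106, S(-7, -10))) - 15696) = 1/((15971/(-14555) - 41312/145) - 15696) = 1/((15971*(-1/14555) - 41312*1/145) - 15696) = 1/((-15971/14555 - 41312/145) - 15696) = 1/(-120722391/422095 - 15696) = 1/(-6745925511/422095) = -422095/6745925511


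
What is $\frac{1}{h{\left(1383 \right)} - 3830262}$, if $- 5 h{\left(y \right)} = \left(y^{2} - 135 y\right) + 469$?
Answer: $- \frac{5}{20877763} \approx -2.3949 \cdot 10^{-7}$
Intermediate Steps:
$h{\left(y \right)} = - \frac{469}{5} + 27 y - \frac{y^{2}}{5}$ ($h{\left(y \right)} = - \frac{\left(y^{2} - 135 y\right) + 469}{5} = - \frac{469 + y^{2} - 135 y}{5} = - \frac{469}{5} + 27 y - \frac{y^{2}}{5}$)
$\frac{1}{h{\left(1383 \right)} - 3830262} = \frac{1}{\left(- \frac{469}{5} + 27 \cdot 1383 - \frac{1383^{2}}{5}\right) - 3830262} = \frac{1}{\left(- \frac{469}{5} + 37341 - \frac{1912689}{5}\right) - 3830262} = \frac{1}{- \frac{1726453}{5} - 3830262} = \frac{1}{- \frac{20877763}{5}} = - \frac{5}{20877763}$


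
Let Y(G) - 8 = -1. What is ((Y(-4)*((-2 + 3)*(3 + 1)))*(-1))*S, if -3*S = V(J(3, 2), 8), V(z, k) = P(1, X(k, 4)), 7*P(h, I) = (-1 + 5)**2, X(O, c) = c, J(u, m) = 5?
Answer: 64/3 ≈ 21.333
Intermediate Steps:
Y(G) = 7 (Y(G) = 8 - 1 = 7)
P(h, I) = 16/7 (P(h, I) = (-1 + 5)**2/7 = (1/7)*4**2 = (1/7)*16 = 16/7)
V(z, k) = 16/7
S = -16/21 (S = -1/3*16/7 = -16/21 ≈ -0.76190)
((Y(-4)*((-2 + 3)*(3 + 1)))*(-1))*S = ((7*((-2 + 3)*(3 + 1)))*(-1))*(-16/21) = ((7*(1*4))*(-1))*(-16/21) = ((7*4)*(-1))*(-16/21) = (28*(-1))*(-16/21) = -28*(-16/21) = 64/3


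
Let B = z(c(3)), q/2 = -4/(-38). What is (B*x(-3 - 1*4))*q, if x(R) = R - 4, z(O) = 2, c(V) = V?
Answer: -88/19 ≈ -4.6316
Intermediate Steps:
x(R) = -4 + R
q = 4/19 (q = 2*(-4/(-38)) = 2*(-4*(-1/38)) = 2*(2/19) = 4/19 ≈ 0.21053)
B = 2
(B*x(-3 - 1*4))*q = (2*(-4 + (-3 - 1*4)))*(4/19) = (2*(-4 + (-3 - 4)))*(4/19) = (2*(-4 - 7))*(4/19) = (2*(-11))*(4/19) = -22*4/19 = -88/19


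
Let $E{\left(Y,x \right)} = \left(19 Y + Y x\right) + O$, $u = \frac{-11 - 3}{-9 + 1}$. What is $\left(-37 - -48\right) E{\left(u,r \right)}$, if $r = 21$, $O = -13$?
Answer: $627$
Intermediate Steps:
$u = \frac{7}{4}$ ($u = - \frac{14}{-8} = \left(-14\right) \left(- \frac{1}{8}\right) = \frac{7}{4} \approx 1.75$)
$E{\left(Y,x \right)} = -13 + 19 Y + Y x$ ($E{\left(Y,x \right)} = \left(19 Y + Y x\right) - 13 = -13 + 19 Y + Y x$)
$\left(-37 - -48\right) E{\left(u,r \right)} = \left(-37 - -48\right) \left(-13 + 19 \cdot \frac{7}{4} + \frac{7}{4} \cdot 21\right) = \left(-37 + 48\right) \left(-13 + \frac{133}{4} + \frac{147}{4}\right) = 11 \cdot 57 = 627$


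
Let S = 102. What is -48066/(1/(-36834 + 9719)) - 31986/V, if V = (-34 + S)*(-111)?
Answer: 1639563469551/1258 ≈ 1.3033e+9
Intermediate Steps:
V = -7548 (V = (-34 + 102)*(-111) = 68*(-111) = -7548)
-48066/(1/(-36834 + 9719)) - 31986/V = -48066/(1/(-36834 + 9719)) - 31986/(-7548) = -48066/(1/(-27115)) - 31986*(-1/7548) = -48066/(-1/27115) + 5331/1258 = -48066*(-27115) + 5331/1258 = 1303309590 + 5331/1258 = 1639563469551/1258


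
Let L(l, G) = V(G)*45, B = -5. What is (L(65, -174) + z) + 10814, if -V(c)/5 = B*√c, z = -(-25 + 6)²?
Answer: 10453 + 1125*I*√174 ≈ 10453.0 + 14840.0*I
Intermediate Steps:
z = -361 (z = -1*(-19)² = -1*361 = -361)
V(c) = 25*√c (V(c) = -(-25)*√c = 25*√c)
L(l, G) = 1125*√G (L(l, G) = (25*√G)*45 = 1125*√G)
(L(65, -174) + z) + 10814 = (1125*√(-174) - 361) + 10814 = (1125*(I*√174) - 361) + 10814 = (1125*I*√174 - 361) + 10814 = (-361 + 1125*I*√174) + 10814 = 10453 + 1125*I*√174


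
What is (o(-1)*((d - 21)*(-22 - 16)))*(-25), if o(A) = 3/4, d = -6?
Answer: -38475/2 ≈ -19238.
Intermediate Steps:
o(A) = 3/4 (o(A) = 3*(1/4) = 3/4)
(o(-1)*((d - 21)*(-22 - 16)))*(-25) = (3*((-6 - 21)*(-22 - 16))/4)*(-25) = (3*(-27*(-38))/4)*(-25) = ((3/4)*1026)*(-25) = (1539/2)*(-25) = -38475/2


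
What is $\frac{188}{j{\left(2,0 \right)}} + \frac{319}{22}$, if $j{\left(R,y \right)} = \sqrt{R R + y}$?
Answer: $\frac{217}{2} \approx 108.5$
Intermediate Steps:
$j{\left(R,y \right)} = \sqrt{y + R^{2}}$ ($j{\left(R,y \right)} = \sqrt{R^{2} + y} = \sqrt{y + R^{2}}$)
$\frac{188}{j{\left(2,0 \right)}} + \frac{319}{22} = \frac{188}{\sqrt{0 + 2^{2}}} + \frac{319}{22} = \frac{188}{\sqrt{0 + 4}} + 319 \cdot \frac{1}{22} = \frac{188}{\sqrt{4}} + \frac{29}{2} = \frac{188}{2} + \frac{29}{2} = 188 \cdot \frac{1}{2} + \frac{29}{2} = 94 + \frac{29}{2} = \frac{217}{2}$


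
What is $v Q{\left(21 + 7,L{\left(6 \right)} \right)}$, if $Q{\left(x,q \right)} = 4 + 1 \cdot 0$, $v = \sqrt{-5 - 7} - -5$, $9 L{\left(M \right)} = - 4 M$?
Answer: $20 + 8 i \sqrt{3} \approx 20.0 + 13.856 i$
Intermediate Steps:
$L{\left(M \right)} = - \frac{4 M}{9}$ ($L{\left(M \right)} = \frac{\left(-4\right) M}{9} = - \frac{4 M}{9}$)
$v = 5 + 2 i \sqrt{3}$ ($v = \sqrt{-12} + 5 = 2 i \sqrt{3} + 5 = 5 + 2 i \sqrt{3} \approx 5.0 + 3.4641 i$)
$Q{\left(x,q \right)} = 4$ ($Q{\left(x,q \right)} = 4 + 0 = 4$)
$v Q{\left(21 + 7,L{\left(6 \right)} \right)} = \left(5 + 2 i \sqrt{3}\right) 4 = 20 + 8 i \sqrt{3}$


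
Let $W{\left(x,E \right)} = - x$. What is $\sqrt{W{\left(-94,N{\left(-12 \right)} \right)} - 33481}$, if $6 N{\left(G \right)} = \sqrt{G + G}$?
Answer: $i \sqrt{33387} \approx 182.72 i$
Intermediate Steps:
$N{\left(G \right)} = \frac{\sqrt{2} \sqrt{G}}{6}$ ($N{\left(G \right)} = \frac{\sqrt{G + G}}{6} = \frac{\sqrt{2 G}}{6} = \frac{\sqrt{2} \sqrt{G}}{6}$)
$\sqrt{W{\left(-94,N{\left(-12 \right)} \right)} - 33481} = \sqrt{\left(-1\right) \left(-94\right) - 33481} = \sqrt{94 - 33481} = \sqrt{-33387} = i \sqrt{33387}$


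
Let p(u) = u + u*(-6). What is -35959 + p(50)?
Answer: -36209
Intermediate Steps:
p(u) = -5*u (p(u) = u - 6*u = -5*u)
-35959 + p(50) = -35959 - 5*50 = -35959 - 250 = -36209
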